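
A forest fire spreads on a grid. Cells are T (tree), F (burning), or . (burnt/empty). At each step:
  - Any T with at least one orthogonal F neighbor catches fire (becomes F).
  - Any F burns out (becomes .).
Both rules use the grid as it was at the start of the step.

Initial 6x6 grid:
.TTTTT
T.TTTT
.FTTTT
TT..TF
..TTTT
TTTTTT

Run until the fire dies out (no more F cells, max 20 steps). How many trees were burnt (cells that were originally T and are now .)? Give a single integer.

Step 1: +5 fires, +2 burnt (F count now 5)
Step 2: +7 fires, +5 burnt (F count now 7)
Step 3: +6 fires, +7 burnt (F count now 6)
Step 4: +5 fires, +6 burnt (F count now 5)
Step 5: +1 fires, +5 burnt (F count now 1)
Step 6: +1 fires, +1 burnt (F count now 1)
Step 7: +1 fires, +1 burnt (F count now 1)
Step 8: +0 fires, +1 burnt (F count now 0)
Fire out after step 8
Initially T: 27, now '.': 35
Total burnt (originally-T cells now '.'): 26

Answer: 26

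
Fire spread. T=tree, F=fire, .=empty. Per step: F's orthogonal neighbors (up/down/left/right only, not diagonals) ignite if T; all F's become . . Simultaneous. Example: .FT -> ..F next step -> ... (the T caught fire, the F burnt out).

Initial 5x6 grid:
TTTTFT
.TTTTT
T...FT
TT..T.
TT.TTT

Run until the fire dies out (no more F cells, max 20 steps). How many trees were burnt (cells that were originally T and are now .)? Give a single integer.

Step 1: +5 fires, +2 burnt (F count now 5)
Step 2: +4 fires, +5 burnt (F count now 4)
Step 3: +4 fires, +4 burnt (F count now 4)
Step 4: +2 fires, +4 burnt (F count now 2)
Step 5: +0 fires, +2 burnt (F count now 0)
Fire out after step 5
Initially T: 20, now '.': 25
Total burnt (originally-T cells now '.'): 15

Answer: 15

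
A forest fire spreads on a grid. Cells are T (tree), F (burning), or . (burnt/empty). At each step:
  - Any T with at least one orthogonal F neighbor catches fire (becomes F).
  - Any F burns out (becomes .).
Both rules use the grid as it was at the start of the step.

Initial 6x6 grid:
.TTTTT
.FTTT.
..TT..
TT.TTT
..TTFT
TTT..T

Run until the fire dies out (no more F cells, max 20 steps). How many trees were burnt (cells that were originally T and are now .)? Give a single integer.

Answer: 20

Derivation:
Step 1: +5 fires, +2 burnt (F count now 5)
Step 2: +7 fires, +5 burnt (F count now 7)
Step 3: +4 fires, +7 burnt (F count now 4)
Step 4: +2 fires, +4 burnt (F count now 2)
Step 5: +2 fires, +2 burnt (F count now 2)
Step 6: +0 fires, +2 burnt (F count now 0)
Fire out after step 6
Initially T: 22, now '.': 34
Total burnt (originally-T cells now '.'): 20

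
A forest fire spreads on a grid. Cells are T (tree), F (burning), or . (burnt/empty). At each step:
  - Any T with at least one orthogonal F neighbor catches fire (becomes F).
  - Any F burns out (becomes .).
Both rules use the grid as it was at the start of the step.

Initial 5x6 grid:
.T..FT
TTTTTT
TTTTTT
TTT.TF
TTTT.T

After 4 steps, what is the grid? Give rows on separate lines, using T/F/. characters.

Step 1: 5 trees catch fire, 2 burn out
  .T...F
  TTTTFT
  TTTTTF
  TTT.F.
  TTTT.F
Step 2: 3 trees catch fire, 5 burn out
  .T....
  TTTF.F
  TTTTF.
  TTT...
  TTTT..
Step 3: 2 trees catch fire, 3 burn out
  .T....
  TTF...
  TTTF..
  TTT...
  TTTT..
Step 4: 2 trees catch fire, 2 burn out
  .T....
  TF....
  TTF...
  TTT...
  TTTT..

.T....
TF....
TTF...
TTT...
TTTT..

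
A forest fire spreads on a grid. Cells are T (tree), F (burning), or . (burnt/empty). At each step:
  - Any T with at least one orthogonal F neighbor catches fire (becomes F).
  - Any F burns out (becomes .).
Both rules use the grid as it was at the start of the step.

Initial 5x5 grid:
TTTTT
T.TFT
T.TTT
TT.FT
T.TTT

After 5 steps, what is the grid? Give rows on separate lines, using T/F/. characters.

Step 1: 6 trees catch fire, 2 burn out
  TTTFT
  T.F.F
  T.TFT
  TT..F
  T.TFT
Step 2: 6 trees catch fire, 6 burn out
  TTF.F
  T....
  T.F.F
  TT...
  T.F.F
Step 3: 1 trees catch fire, 6 burn out
  TF...
  T....
  T....
  TT...
  T....
Step 4: 1 trees catch fire, 1 burn out
  F....
  T....
  T....
  TT...
  T....
Step 5: 1 trees catch fire, 1 burn out
  .....
  F....
  T....
  TT...
  T....

.....
F....
T....
TT...
T....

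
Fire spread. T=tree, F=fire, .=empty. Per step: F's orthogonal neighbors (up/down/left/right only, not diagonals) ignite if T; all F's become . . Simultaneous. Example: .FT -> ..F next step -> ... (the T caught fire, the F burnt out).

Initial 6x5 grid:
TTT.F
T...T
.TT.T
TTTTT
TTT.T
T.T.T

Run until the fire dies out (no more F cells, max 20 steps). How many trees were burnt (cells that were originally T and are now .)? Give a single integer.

Step 1: +1 fires, +1 burnt (F count now 1)
Step 2: +1 fires, +1 burnt (F count now 1)
Step 3: +1 fires, +1 burnt (F count now 1)
Step 4: +2 fires, +1 burnt (F count now 2)
Step 5: +2 fires, +2 burnt (F count now 2)
Step 6: +3 fires, +2 burnt (F count now 3)
Step 7: +4 fires, +3 burnt (F count now 4)
Step 8: +1 fires, +4 burnt (F count now 1)
Step 9: +1 fires, +1 burnt (F count now 1)
Step 10: +0 fires, +1 burnt (F count now 0)
Fire out after step 10
Initially T: 20, now '.': 26
Total burnt (originally-T cells now '.'): 16

Answer: 16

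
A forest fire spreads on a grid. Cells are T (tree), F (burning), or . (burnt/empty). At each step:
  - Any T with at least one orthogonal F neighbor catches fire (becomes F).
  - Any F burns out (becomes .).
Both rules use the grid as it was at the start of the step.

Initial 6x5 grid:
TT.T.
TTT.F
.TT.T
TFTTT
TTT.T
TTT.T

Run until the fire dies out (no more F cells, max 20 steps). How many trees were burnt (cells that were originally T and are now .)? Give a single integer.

Step 1: +5 fires, +2 burnt (F count now 5)
Step 2: +7 fires, +5 burnt (F count now 7)
Step 3: +6 fires, +7 burnt (F count now 6)
Step 4: +2 fires, +6 burnt (F count now 2)
Step 5: +0 fires, +2 burnt (F count now 0)
Fire out after step 5
Initially T: 21, now '.': 29
Total burnt (originally-T cells now '.'): 20

Answer: 20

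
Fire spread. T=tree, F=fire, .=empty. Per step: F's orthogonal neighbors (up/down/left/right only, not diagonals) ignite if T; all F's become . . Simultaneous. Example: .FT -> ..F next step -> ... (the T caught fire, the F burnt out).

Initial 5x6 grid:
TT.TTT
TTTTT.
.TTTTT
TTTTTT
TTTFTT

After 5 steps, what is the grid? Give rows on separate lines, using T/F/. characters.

Step 1: 3 trees catch fire, 1 burn out
  TT.TTT
  TTTTT.
  .TTTTT
  TTTFTT
  TTF.FT
Step 2: 5 trees catch fire, 3 burn out
  TT.TTT
  TTTTT.
  .TTFTT
  TTF.FT
  TF...F
Step 3: 6 trees catch fire, 5 burn out
  TT.TTT
  TTTFT.
  .TF.FT
  TF...F
  F.....
Step 4: 6 trees catch fire, 6 burn out
  TT.FTT
  TTF.F.
  .F...F
  F.....
  ......
Step 5: 2 trees catch fire, 6 burn out
  TT..FT
  TF....
  ......
  ......
  ......

TT..FT
TF....
......
......
......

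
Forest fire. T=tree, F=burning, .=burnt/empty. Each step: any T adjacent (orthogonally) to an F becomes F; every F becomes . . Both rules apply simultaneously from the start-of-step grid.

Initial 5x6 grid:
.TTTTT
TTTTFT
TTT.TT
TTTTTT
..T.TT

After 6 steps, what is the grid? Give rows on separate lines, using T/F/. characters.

Step 1: 4 trees catch fire, 1 burn out
  .TTTFT
  TTTF.F
  TTT.FT
  TTTTTT
  ..T.TT
Step 2: 5 trees catch fire, 4 burn out
  .TTF.F
  TTF...
  TTT..F
  TTTTFT
  ..T.TT
Step 3: 6 trees catch fire, 5 burn out
  .TF...
  TF....
  TTF...
  TTTF.F
  ..T.FT
Step 4: 5 trees catch fire, 6 burn out
  .F....
  F.....
  TF....
  TTF...
  ..T..F
Step 5: 3 trees catch fire, 5 burn out
  ......
  ......
  F.....
  TF....
  ..F...
Step 6: 1 trees catch fire, 3 burn out
  ......
  ......
  ......
  F.....
  ......

......
......
......
F.....
......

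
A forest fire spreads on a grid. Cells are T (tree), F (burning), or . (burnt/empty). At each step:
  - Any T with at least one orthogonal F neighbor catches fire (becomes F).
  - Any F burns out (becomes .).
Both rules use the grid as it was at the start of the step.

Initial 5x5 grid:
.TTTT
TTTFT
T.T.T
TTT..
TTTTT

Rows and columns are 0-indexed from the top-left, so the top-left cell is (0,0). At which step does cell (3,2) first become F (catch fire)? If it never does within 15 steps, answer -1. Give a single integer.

Step 1: cell (3,2)='T' (+3 fires, +1 burnt)
Step 2: cell (3,2)='T' (+5 fires, +3 burnt)
Step 3: cell (3,2)='F' (+3 fires, +5 burnt)
  -> target ignites at step 3
Step 4: cell (3,2)='.' (+3 fires, +3 burnt)
Step 5: cell (3,2)='.' (+3 fires, +3 burnt)
Step 6: cell (3,2)='.' (+2 fires, +3 burnt)
Step 7: cell (3,2)='.' (+0 fires, +2 burnt)
  fire out at step 7

3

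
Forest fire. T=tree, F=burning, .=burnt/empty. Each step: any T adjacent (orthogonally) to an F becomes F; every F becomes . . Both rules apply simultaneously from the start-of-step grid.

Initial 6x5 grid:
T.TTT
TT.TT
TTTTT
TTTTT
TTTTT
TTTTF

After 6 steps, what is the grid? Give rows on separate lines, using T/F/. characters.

Step 1: 2 trees catch fire, 1 burn out
  T.TTT
  TT.TT
  TTTTT
  TTTTT
  TTTTF
  TTTF.
Step 2: 3 trees catch fire, 2 burn out
  T.TTT
  TT.TT
  TTTTT
  TTTTF
  TTTF.
  TTF..
Step 3: 4 trees catch fire, 3 burn out
  T.TTT
  TT.TT
  TTTTF
  TTTF.
  TTF..
  TF...
Step 4: 5 trees catch fire, 4 burn out
  T.TTT
  TT.TF
  TTTF.
  TTF..
  TF...
  F....
Step 5: 5 trees catch fire, 5 burn out
  T.TTF
  TT.F.
  TTF..
  TF...
  F....
  .....
Step 6: 3 trees catch fire, 5 burn out
  T.TF.
  TT...
  TF...
  F....
  .....
  .....

T.TF.
TT...
TF...
F....
.....
.....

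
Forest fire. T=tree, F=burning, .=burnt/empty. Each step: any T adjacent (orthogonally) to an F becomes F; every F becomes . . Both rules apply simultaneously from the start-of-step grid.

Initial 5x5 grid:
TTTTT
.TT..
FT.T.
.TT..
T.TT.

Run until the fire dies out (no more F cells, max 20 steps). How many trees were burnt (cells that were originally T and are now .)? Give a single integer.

Answer: 12

Derivation:
Step 1: +1 fires, +1 burnt (F count now 1)
Step 2: +2 fires, +1 burnt (F count now 2)
Step 3: +3 fires, +2 burnt (F count now 3)
Step 4: +3 fires, +3 burnt (F count now 3)
Step 5: +2 fires, +3 burnt (F count now 2)
Step 6: +1 fires, +2 burnt (F count now 1)
Step 7: +0 fires, +1 burnt (F count now 0)
Fire out after step 7
Initially T: 14, now '.': 23
Total burnt (originally-T cells now '.'): 12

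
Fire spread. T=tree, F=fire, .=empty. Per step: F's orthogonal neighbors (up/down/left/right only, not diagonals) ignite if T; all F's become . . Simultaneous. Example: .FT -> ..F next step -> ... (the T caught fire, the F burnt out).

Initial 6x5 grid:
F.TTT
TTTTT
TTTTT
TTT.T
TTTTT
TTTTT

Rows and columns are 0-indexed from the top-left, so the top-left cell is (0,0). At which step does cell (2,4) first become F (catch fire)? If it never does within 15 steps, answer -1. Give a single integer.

Step 1: cell (2,4)='T' (+1 fires, +1 burnt)
Step 2: cell (2,4)='T' (+2 fires, +1 burnt)
Step 3: cell (2,4)='T' (+3 fires, +2 burnt)
Step 4: cell (2,4)='T' (+5 fires, +3 burnt)
Step 5: cell (2,4)='T' (+6 fires, +5 burnt)
Step 6: cell (2,4)='F' (+4 fires, +6 burnt)
  -> target ignites at step 6
Step 7: cell (2,4)='.' (+3 fires, +4 burnt)
Step 8: cell (2,4)='.' (+2 fires, +3 burnt)
Step 9: cell (2,4)='.' (+1 fires, +2 burnt)
Step 10: cell (2,4)='.' (+0 fires, +1 burnt)
  fire out at step 10

6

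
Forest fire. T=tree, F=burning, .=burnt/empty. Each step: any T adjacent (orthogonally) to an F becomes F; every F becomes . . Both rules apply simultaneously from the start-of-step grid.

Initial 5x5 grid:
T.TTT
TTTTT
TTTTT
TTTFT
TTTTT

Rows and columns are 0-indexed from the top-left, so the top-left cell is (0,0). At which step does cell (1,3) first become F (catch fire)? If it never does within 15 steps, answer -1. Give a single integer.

Step 1: cell (1,3)='T' (+4 fires, +1 burnt)
Step 2: cell (1,3)='F' (+6 fires, +4 burnt)
  -> target ignites at step 2
Step 3: cell (1,3)='.' (+6 fires, +6 burnt)
Step 4: cell (1,3)='.' (+5 fires, +6 burnt)
Step 5: cell (1,3)='.' (+1 fires, +5 burnt)
Step 6: cell (1,3)='.' (+1 fires, +1 burnt)
Step 7: cell (1,3)='.' (+0 fires, +1 burnt)
  fire out at step 7

2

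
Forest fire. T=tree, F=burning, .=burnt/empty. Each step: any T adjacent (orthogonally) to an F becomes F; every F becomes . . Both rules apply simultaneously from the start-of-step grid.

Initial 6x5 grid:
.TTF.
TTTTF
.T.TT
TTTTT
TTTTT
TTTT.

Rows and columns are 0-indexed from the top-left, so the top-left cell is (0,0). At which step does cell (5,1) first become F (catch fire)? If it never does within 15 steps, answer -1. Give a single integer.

Step 1: cell (5,1)='T' (+3 fires, +2 burnt)
Step 2: cell (5,1)='T' (+4 fires, +3 burnt)
Step 3: cell (5,1)='T' (+3 fires, +4 burnt)
Step 4: cell (5,1)='T' (+4 fires, +3 burnt)
Step 5: cell (5,1)='T' (+3 fires, +4 burnt)
Step 6: cell (5,1)='T' (+3 fires, +3 burnt)
Step 7: cell (5,1)='F' (+2 fires, +3 burnt)
  -> target ignites at step 7
Step 8: cell (5,1)='.' (+1 fires, +2 burnt)
Step 9: cell (5,1)='.' (+0 fires, +1 burnt)
  fire out at step 9

7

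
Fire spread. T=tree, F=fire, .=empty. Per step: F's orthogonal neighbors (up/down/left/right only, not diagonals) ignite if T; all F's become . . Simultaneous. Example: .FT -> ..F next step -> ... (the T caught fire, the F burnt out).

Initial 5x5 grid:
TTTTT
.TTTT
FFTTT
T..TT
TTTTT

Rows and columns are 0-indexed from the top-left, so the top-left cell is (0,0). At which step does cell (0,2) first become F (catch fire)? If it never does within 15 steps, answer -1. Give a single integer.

Step 1: cell (0,2)='T' (+3 fires, +2 burnt)
Step 2: cell (0,2)='T' (+4 fires, +3 burnt)
Step 3: cell (0,2)='F' (+6 fires, +4 burnt)
  -> target ignites at step 3
Step 4: cell (0,2)='.' (+5 fires, +6 burnt)
Step 5: cell (0,2)='.' (+2 fires, +5 burnt)
Step 6: cell (0,2)='.' (+0 fires, +2 burnt)
  fire out at step 6

3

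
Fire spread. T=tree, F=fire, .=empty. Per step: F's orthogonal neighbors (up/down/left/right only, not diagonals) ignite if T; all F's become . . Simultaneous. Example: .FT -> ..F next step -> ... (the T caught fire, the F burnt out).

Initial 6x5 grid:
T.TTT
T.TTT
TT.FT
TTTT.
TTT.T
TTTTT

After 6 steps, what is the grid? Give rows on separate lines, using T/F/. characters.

Step 1: 3 trees catch fire, 1 burn out
  T.TTT
  T.TFT
  TT..F
  TTTF.
  TTT.T
  TTTTT
Step 2: 4 trees catch fire, 3 burn out
  T.TFT
  T.F.F
  TT...
  TTF..
  TTT.T
  TTTTT
Step 3: 4 trees catch fire, 4 burn out
  T.F.F
  T....
  TT...
  TF...
  TTF.T
  TTTTT
Step 4: 4 trees catch fire, 4 burn out
  T....
  T....
  TF...
  F....
  TF..T
  TTFTT
Step 5: 4 trees catch fire, 4 burn out
  T....
  T....
  F....
  .....
  F...T
  TF.FT
Step 6: 3 trees catch fire, 4 burn out
  T....
  F....
  .....
  .....
  ....T
  F...F

T....
F....
.....
.....
....T
F...F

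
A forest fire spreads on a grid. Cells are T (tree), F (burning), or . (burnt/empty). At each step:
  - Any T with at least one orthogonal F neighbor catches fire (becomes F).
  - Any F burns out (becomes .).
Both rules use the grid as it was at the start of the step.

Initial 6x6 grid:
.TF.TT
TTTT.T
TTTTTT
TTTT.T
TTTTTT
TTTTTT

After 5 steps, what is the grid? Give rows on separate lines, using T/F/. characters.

Step 1: 2 trees catch fire, 1 burn out
  .F..TT
  TTFT.T
  TTTTTT
  TTTT.T
  TTTTTT
  TTTTTT
Step 2: 3 trees catch fire, 2 burn out
  ....TT
  TF.F.T
  TTFTTT
  TTTT.T
  TTTTTT
  TTTTTT
Step 3: 4 trees catch fire, 3 burn out
  ....TT
  F....T
  TF.FTT
  TTFT.T
  TTTTTT
  TTTTTT
Step 4: 5 trees catch fire, 4 burn out
  ....TT
  .....T
  F...FT
  TF.F.T
  TTFTTT
  TTTTTT
Step 5: 5 trees catch fire, 5 burn out
  ....TT
  .....T
  .....F
  F....T
  TF.FTT
  TTFTTT

....TT
.....T
.....F
F....T
TF.FTT
TTFTTT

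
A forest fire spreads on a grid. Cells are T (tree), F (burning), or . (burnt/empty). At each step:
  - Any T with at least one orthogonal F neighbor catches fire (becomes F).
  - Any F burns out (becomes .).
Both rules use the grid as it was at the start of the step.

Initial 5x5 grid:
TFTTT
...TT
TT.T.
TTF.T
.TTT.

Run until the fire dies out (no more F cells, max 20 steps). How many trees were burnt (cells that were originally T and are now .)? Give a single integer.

Answer: 14

Derivation:
Step 1: +4 fires, +2 burnt (F count now 4)
Step 2: +5 fires, +4 burnt (F count now 5)
Step 3: +3 fires, +5 burnt (F count now 3)
Step 4: +2 fires, +3 burnt (F count now 2)
Step 5: +0 fires, +2 burnt (F count now 0)
Fire out after step 5
Initially T: 15, now '.': 24
Total burnt (originally-T cells now '.'): 14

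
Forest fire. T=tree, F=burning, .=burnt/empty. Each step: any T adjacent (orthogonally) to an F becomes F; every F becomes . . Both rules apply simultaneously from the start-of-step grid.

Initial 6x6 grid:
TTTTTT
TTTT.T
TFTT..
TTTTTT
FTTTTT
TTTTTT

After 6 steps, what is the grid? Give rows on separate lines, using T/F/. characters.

Step 1: 7 trees catch fire, 2 burn out
  TTTTTT
  TFTT.T
  F.FT..
  FFTTTT
  .FTTTT
  FTTTTT
Step 2: 7 trees catch fire, 7 burn out
  TFTTTT
  F.FT.T
  ...F..
  ..FTTT
  ..FTTT
  .FTTTT
Step 3: 6 trees catch fire, 7 burn out
  F.FTTT
  ...F.T
  ......
  ...FTT
  ...FTT
  ..FTTT
Step 4: 4 trees catch fire, 6 burn out
  ...FTT
  .....T
  ......
  ....FT
  ....FT
  ...FTT
Step 5: 4 trees catch fire, 4 burn out
  ....FT
  .....T
  ......
  .....F
  .....F
  ....FT
Step 6: 2 trees catch fire, 4 burn out
  .....F
  .....T
  ......
  ......
  ......
  .....F

.....F
.....T
......
......
......
.....F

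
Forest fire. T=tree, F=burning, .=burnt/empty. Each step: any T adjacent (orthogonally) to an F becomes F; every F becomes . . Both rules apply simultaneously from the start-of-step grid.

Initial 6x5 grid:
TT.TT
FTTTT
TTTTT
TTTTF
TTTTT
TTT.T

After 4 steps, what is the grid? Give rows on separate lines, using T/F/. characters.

Step 1: 6 trees catch fire, 2 burn out
  FT.TT
  .FTTT
  FTTTF
  TTTF.
  TTTTF
  TTT.T
Step 2: 9 trees catch fire, 6 burn out
  .F.TT
  ..FTF
  .FTF.
  FTF..
  TTTF.
  TTT.F
Step 3: 6 trees catch fire, 9 burn out
  ...TF
  ...F.
  ..F..
  .F...
  FTF..
  TTT..
Step 4: 4 trees catch fire, 6 burn out
  ...F.
  .....
  .....
  .....
  .F...
  FTF..

...F.
.....
.....
.....
.F...
FTF..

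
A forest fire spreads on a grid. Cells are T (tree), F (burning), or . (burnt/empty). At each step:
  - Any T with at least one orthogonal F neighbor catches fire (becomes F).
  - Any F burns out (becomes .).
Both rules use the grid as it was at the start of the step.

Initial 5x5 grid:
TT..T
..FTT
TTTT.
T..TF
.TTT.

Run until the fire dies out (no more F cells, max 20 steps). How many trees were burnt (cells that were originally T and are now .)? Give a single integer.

Step 1: +3 fires, +2 burnt (F count now 3)
Step 2: +4 fires, +3 burnt (F count now 4)
Step 3: +3 fires, +4 burnt (F count now 3)
Step 4: +2 fires, +3 burnt (F count now 2)
Step 5: +0 fires, +2 burnt (F count now 0)
Fire out after step 5
Initially T: 14, now '.': 23
Total burnt (originally-T cells now '.'): 12

Answer: 12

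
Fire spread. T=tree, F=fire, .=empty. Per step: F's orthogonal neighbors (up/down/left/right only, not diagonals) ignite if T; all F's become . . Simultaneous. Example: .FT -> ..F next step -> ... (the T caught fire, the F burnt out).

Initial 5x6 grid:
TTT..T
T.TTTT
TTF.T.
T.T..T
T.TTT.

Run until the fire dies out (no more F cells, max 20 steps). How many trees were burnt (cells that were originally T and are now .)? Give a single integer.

Answer: 18

Derivation:
Step 1: +3 fires, +1 burnt (F count now 3)
Step 2: +4 fires, +3 burnt (F count now 4)
Step 3: +5 fires, +4 burnt (F count now 5)
Step 4: +5 fires, +5 burnt (F count now 5)
Step 5: +1 fires, +5 burnt (F count now 1)
Step 6: +0 fires, +1 burnt (F count now 0)
Fire out after step 6
Initially T: 19, now '.': 29
Total burnt (originally-T cells now '.'): 18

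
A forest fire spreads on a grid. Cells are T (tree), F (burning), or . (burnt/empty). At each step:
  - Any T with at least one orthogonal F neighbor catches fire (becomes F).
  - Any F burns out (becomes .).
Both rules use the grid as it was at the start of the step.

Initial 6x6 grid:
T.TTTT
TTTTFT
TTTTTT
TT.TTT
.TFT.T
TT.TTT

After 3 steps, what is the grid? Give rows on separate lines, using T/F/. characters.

Step 1: 6 trees catch fire, 2 burn out
  T.TTFT
  TTTF.F
  TTTTFT
  TT.TTT
  .F.F.T
  TT.TTT
Step 2: 10 trees catch fire, 6 burn out
  T.TF.F
  TTF...
  TTTF.F
  TF.FFT
  .....T
  TF.FTT
Step 3: 8 trees catch fire, 10 burn out
  T.F...
  TF....
  TFF...
  F....F
  .....T
  F...FT

T.F...
TF....
TFF...
F....F
.....T
F...FT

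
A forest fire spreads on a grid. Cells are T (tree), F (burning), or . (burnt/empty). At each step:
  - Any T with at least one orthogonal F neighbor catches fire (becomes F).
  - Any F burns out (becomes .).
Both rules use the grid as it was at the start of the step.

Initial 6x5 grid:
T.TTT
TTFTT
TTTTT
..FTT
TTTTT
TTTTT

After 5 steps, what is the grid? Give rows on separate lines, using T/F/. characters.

Step 1: 6 trees catch fire, 2 burn out
  T.FTT
  TF.FT
  TTFTT
  ...FT
  TTFTT
  TTTTT
Step 2: 9 trees catch fire, 6 burn out
  T..FT
  F...F
  TF.FT
  ....F
  TF.FT
  TTFTT
Step 3: 8 trees catch fire, 9 burn out
  F...F
  .....
  F...F
  .....
  F...F
  TF.FT
Step 4: 2 trees catch fire, 8 burn out
  .....
  .....
  .....
  .....
  .....
  F...F
Step 5: 0 trees catch fire, 2 burn out
  .....
  .....
  .....
  .....
  .....
  .....

.....
.....
.....
.....
.....
.....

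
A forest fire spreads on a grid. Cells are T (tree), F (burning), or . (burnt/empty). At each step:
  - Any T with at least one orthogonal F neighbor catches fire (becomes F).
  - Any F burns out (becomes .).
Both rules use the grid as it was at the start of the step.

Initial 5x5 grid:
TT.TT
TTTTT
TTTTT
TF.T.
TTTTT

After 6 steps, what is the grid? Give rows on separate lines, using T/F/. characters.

Step 1: 3 trees catch fire, 1 burn out
  TT.TT
  TTTTT
  TFTTT
  F..T.
  TFTTT
Step 2: 5 trees catch fire, 3 burn out
  TT.TT
  TFTTT
  F.FTT
  ...T.
  F.FTT
Step 3: 5 trees catch fire, 5 burn out
  TF.TT
  F.FTT
  ...FT
  ...T.
  ...FT
Step 4: 5 trees catch fire, 5 burn out
  F..TT
  ...FT
  ....F
  ...F.
  ....F
Step 5: 2 trees catch fire, 5 burn out
  ...FT
  ....F
  .....
  .....
  .....
Step 6: 1 trees catch fire, 2 burn out
  ....F
  .....
  .....
  .....
  .....

....F
.....
.....
.....
.....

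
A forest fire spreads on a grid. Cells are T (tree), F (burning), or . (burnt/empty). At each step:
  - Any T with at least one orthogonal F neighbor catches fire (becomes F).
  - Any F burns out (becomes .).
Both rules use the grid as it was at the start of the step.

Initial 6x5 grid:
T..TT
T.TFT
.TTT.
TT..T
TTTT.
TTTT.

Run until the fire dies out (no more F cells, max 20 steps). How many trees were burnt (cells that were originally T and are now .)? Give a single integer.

Answer: 17

Derivation:
Step 1: +4 fires, +1 burnt (F count now 4)
Step 2: +2 fires, +4 burnt (F count now 2)
Step 3: +1 fires, +2 burnt (F count now 1)
Step 4: +1 fires, +1 burnt (F count now 1)
Step 5: +2 fires, +1 burnt (F count now 2)
Step 6: +3 fires, +2 burnt (F count now 3)
Step 7: +3 fires, +3 burnt (F count now 3)
Step 8: +1 fires, +3 burnt (F count now 1)
Step 9: +0 fires, +1 burnt (F count now 0)
Fire out after step 9
Initially T: 20, now '.': 27
Total burnt (originally-T cells now '.'): 17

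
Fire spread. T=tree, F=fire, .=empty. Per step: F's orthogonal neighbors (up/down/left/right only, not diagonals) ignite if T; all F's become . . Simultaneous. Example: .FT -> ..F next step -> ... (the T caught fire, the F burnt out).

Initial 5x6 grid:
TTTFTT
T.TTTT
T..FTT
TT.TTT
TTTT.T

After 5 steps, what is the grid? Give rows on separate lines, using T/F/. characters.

Step 1: 5 trees catch fire, 2 burn out
  TTF.FT
  T.TFTT
  T...FT
  TT.FTT
  TTTT.T
Step 2: 7 trees catch fire, 5 burn out
  TF...F
  T.F.FT
  T....F
  TT..FT
  TTTF.T
Step 3: 4 trees catch fire, 7 burn out
  F.....
  T....F
  T.....
  TT...F
  TTF..T
Step 4: 3 trees catch fire, 4 burn out
  ......
  F.....
  T.....
  TT....
  TF...F
Step 5: 3 trees catch fire, 3 burn out
  ......
  ......
  F.....
  TF....
  F.....

......
......
F.....
TF....
F.....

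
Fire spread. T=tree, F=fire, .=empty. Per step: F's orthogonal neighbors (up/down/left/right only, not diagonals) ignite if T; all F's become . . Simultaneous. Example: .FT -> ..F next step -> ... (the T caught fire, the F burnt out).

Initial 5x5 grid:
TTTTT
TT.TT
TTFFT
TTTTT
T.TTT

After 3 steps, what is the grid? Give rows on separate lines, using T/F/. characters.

Step 1: 5 trees catch fire, 2 burn out
  TTTTT
  TT.FT
  TF..F
  TTFFT
  T.TTT
Step 2: 8 trees catch fire, 5 burn out
  TTTFT
  TF..F
  F....
  TF..F
  T.FFT
Step 3: 6 trees catch fire, 8 burn out
  TFF.F
  F....
  .....
  F....
  T...F

TFF.F
F....
.....
F....
T...F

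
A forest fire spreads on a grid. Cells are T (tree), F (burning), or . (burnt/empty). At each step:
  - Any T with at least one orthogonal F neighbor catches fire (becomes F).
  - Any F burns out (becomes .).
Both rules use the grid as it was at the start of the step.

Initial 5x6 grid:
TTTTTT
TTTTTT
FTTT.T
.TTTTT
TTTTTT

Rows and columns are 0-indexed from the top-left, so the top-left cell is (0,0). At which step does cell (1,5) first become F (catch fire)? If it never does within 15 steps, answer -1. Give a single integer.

Step 1: cell (1,5)='T' (+2 fires, +1 burnt)
Step 2: cell (1,5)='T' (+4 fires, +2 burnt)
Step 3: cell (1,5)='T' (+5 fires, +4 burnt)
Step 4: cell (1,5)='T' (+5 fires, +5 burnt)
Step 5: cell (1,5)='T' (+4 fires, +5 burnt)
Step 6: cell (1,5)='F' (+4 fires, +4 burnt)
  -> target ignites at step 6
Step 7: cell (1,5)='.' (+3 fires, +4 burnt)
Step 8: cell (1,5)='.' (+0 fires, +3 burnt)
  fire out at step 8

6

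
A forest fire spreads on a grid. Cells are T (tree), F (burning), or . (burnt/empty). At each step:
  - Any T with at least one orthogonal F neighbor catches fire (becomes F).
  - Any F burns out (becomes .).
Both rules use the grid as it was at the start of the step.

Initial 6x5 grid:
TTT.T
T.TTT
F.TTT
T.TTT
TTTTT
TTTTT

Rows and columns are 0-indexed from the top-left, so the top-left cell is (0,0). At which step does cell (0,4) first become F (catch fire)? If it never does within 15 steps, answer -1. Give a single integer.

Step 1: cell (0,4)='T' (+2 fires, +1 burnt)
Step 2: cell (0,4)='T' (+2 fires, +2 burnt)
Step 3: cell (0,4)='T' (+3 fires, +2 burnt)
Step 4: cell (0,4)='T' (+3 fires, +3 burnt)
Step 5: cell (0,4)='T' (+4 fires, +3 burnt)
Step 6: cell (0,4)='T' (+5 fires, +4 burnt)
Step 7: cell (0,4)='T' (+4 fires, +5 burnt)
Step 8: cell (0,4)='F' (+2 fires, +4 burnt)
  -> target ignites at step 8
Step 9: cell (0,4)='.' (+0 fires, +2 burnt)
  fire out at step 9

8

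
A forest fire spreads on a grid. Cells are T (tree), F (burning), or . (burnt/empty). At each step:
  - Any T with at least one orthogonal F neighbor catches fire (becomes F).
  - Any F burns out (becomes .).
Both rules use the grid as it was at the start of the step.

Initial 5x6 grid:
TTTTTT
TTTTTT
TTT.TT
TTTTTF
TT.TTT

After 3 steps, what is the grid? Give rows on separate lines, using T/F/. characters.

Step 1: 3 trees catch fire, 1 burn out
  TTTTTT
  TTTTTT
  TTT.TF
  TTTTF.
  TT.TTF
Step 2: 4 trees catch fire, 3 burn out
  TTTTTT
  TTTTTF
  TTT.F.
  TTTF..
  TT.TF.
Step 3: 4 trees catch fire, 4 burn out
  TTTTTF
  TTTTF.
  TTT...
  TTF...
  TT.F..

TTTTTF
TTTTF.
TTT...
TTF...
TT.F..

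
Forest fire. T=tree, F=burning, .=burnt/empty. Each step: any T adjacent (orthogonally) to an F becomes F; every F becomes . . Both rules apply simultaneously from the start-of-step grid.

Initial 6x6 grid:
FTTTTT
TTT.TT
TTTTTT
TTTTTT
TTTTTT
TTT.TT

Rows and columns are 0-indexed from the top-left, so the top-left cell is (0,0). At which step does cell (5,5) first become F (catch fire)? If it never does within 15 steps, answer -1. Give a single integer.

Step 1: cell (5,5)='T' (+2 fires, +1 burnt)
Step 2: cell (5,5)='T' (+3 fires, +2 burnt)
Step 3: cell (5,5)='T' (+4 fires, +3 burnt)
Step 4: cell (5,5)='T' (+4 fires, +4 burnt)
Step 5: cell (5,5)='T' (+6 fires, +4 burnt)
Step 6: cell (5,5)='T' (+5 fires, +6 burnt)
Step 7: cell (5,5)='T' (+4 fires, +5 burnt)
Step 8: cell (5,5)='T' (+2 fires, +4 burnt)
Step 9: cell (5,5)='T' (+2 fires, +2 burnt)
Step 10: cell (5,5)='F' (+1 fires, +2 burnt)
  -> target ignites at step 10
Step 11: cell (5,5)='.' (+0 fires, +1 burnt)
  fire out at step 11

10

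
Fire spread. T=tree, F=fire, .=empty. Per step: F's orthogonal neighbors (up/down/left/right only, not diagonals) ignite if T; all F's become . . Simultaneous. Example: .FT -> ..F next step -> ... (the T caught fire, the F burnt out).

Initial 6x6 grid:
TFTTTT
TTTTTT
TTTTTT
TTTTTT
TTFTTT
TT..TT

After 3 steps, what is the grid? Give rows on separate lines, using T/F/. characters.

Step 1: 6 trees catch fire, 2 burn out
  F.FTTT
  TFTTTT
  TTTTTT
  TTFTTT
  TF.FTT
  TT..TT
Step 2: 10 trees catch fire, 6 burn out
  ...FTT
  F.FTTT
  TFFTTT
  TF.FTT
  F...FT
  TF..TT
Step 3: 9 trees catch fire, 10 burn out
  ....FT
  ...FTT
  F..FTT
  F...FT
  .....F
  F...FT

....FT
...FTT
F..FTT
F...FT
.....F
F...FT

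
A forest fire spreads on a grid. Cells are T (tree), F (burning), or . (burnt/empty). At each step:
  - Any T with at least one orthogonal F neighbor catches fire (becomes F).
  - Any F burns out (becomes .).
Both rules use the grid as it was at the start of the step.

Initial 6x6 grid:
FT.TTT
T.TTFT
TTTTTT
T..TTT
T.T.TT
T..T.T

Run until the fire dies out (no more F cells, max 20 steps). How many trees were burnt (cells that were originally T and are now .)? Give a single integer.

Step 1: +6 fires, +2 burnt (F count now 6)
Step 2: +7 fires, +6 burnt (F count now 7)
Step 3: +6 fires, +7 burnt (F count now 6)
Step 4: +2 fires, +6 burnt (F count now 2)
Step 5: +2 fires, +2 burnt (F count now 2)
Step 6: +0 fires, +2 burnt (F count now 0)
Fire out after step 6
Initially T: 25, now '.': 34
Total burnt (originally-T cells now '.'): 23

Answer: 23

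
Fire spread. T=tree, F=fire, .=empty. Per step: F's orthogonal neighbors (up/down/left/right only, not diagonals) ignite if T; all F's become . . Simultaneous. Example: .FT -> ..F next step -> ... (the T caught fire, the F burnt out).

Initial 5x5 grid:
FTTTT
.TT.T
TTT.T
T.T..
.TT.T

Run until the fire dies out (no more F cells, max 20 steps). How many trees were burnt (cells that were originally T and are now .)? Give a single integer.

Step 1: +1 fires, +1 burnt (F count now 1)
Step 2: +2 fires, +1 burnt (F count now 2)
Step 3: +3 fires, +2 burnt (F count now 3)
Step 4: +3 fires, +3 burnt (F count now 3)
Step 5: +3 fires, +3 burnt (F count now 3)
Step 6: +2 fires, +3 burnt (F count now 2)
Step 7: +1 fires, +2 burnt (F count now 1)
Step 8: +0 fires, +1 burnt (F count now 0)
Fire out after step 8
Initially T: 16, now '.': 24
Total burnt (originally-T cells now '.'): 15

Answer: 15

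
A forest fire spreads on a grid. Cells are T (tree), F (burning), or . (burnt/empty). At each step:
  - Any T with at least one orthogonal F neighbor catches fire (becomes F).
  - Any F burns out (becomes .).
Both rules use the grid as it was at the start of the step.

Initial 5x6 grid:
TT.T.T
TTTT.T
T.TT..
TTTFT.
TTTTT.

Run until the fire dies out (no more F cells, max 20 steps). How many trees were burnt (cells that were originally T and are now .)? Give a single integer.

Step 1: +4 fires, +1 burnt (F count now 4)
Step 2: +5 fires, +4 burnt (F count now 5)
Step 3: +4 fires, +5 burnt (F count now 4)
Step 4: +3 fires, +4 burnt (F count now 3)
Step 5: +2 fires, +3 burnt (F count now 2)
Step 6: +1 fires, +2 burnt (F count now 1)
Step 7: +0 fires, +1 burnt (F count now 0)
Fire out after step 7
Initially T: 21, now '.': 28
Total burnt (originally-T cells now '.'): 19

Answer: 19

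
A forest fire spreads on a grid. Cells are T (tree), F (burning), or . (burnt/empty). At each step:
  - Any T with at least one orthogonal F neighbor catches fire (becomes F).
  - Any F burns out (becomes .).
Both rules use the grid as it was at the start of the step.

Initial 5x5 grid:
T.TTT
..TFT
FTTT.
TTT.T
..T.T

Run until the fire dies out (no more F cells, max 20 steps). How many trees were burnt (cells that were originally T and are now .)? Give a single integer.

Answer: 12

Derivation:
Step 1: +6 fires, +2 burnt (F count now 6)
Step 2: +4 fires, +6 burnt (F count now 4)
Step 3: +1 fires, +4 burnt (F count now 1)
Step 4: +1 fires, +1 burnt (F count now 1)
Step 5: +0 fires, +1 burnt (F count now 0)
Fire out after step 5
Initially T: 15, now '.': 22
Total burnt (originally-T cells now '.'): 12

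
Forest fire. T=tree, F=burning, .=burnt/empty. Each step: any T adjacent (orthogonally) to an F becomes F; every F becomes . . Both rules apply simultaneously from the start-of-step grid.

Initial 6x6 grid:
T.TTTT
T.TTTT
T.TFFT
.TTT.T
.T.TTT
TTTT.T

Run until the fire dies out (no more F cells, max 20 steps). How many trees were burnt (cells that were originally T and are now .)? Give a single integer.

Step 1: +5 fires, +2 burnt (F count now 5)
Step 2: +7 fires, +5 burnt (F count now 7)
Step 3: +6 fires, +7 burnt (F count now 6)
Step 4: +3 fires, +6 burnt (F count now 3)
Step 5: +1 fires, +3 burnt (F count now 1)
Step 6: +1 fires, +1 burnt (F count now 1)
Step 7: +0 fires, +1 burnt (F count now 0)
Fire out after step 7
Initially T: 26, now '.': 33
Total burnt (originally-T cells now '.'): 23

Answer: 23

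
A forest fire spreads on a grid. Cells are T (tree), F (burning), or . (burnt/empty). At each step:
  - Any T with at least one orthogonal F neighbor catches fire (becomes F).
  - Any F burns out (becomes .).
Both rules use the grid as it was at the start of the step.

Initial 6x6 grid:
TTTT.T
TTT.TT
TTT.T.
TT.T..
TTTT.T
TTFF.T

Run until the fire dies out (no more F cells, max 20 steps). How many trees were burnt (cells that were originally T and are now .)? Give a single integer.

Answer: 19

Derivation:
Step 1: +3 fires, +2 burnt (F count now 3)
Step 2: +3 fires, +3 burnt (F count now 3)
Step 3: +2 fires, +3 burnt (F count now 2)
Step 4: +2 fires, +2 burnt (F count now 2)
Step 5: +3 fires, +2 burnt (F count now 3)
Step 6: +3 fires, +3 burnt (F count now 3)
Step 7: +2 fires, +3 burnt (F count now 2)
Step 8: +1 fires, +2 burnt (F count now 1)
Step 9: +0 fires, +1 burnt (F count now 0)
Fire out after step 9
Initially T: 25, now '.': 30
Total burnt (originally-T cells now '.'): 19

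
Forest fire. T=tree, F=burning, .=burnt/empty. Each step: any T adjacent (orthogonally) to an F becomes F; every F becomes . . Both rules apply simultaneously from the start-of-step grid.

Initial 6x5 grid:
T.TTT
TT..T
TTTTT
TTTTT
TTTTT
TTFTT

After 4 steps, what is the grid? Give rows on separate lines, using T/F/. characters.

Step 1: 3 trees catch fire, 1 burn out
  T.TTT
  TT..T
  TTTTT
  TTTTT
  TTFTT
  TF.FT
Step 2: 5 trees catch fire, 3 burn out
  T.TTT
  TT..T
  TTTTT
  TTFTT
  TF.FT
  F...F
Step 3: 5 trees catch fire, 5 burn out
  T.TTT
  TT..T
  TTFTT
  TF.FT
  F...F
  .....
Step 4: 4 trees catch fire, 5 burn out
  T.TTT
  TT..T
  TF.FT
  F...F
  .....
  .....

T.TTT
TT..T
TF.FT
F...F
.....
.....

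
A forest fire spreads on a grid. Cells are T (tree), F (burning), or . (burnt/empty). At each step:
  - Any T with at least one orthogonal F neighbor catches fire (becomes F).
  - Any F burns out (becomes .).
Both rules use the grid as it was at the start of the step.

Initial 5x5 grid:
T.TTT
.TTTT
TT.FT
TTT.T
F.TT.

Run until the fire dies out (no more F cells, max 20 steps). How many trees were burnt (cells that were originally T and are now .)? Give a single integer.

Answer: 16

Derivation:
Step 1: +3 fires, +2 burnt (F count now 3)
Step 2: +6 fires, +3 burnt (F count now 6)
Step 3: +5 fires, +6 burnt (F count now 5)
Step 4: +1 fires, +5 burnt (F count now 1)
Step 5: +1 fires, +1 burnt (F count now 1)
Step 6: +0 fires, +1 burnt (F count now 0)
Fire out after step 6
Initially T: 17, now '.': 24
Total burnt (originally-T cells now '.'): 16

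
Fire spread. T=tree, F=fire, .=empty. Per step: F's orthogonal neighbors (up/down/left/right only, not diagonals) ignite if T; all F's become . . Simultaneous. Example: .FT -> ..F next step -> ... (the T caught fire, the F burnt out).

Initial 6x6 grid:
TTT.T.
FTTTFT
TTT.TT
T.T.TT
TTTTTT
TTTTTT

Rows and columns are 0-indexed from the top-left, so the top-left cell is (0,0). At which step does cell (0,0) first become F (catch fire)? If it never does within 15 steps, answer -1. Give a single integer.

Step 1: cell (0,0)='F' (+7 fires, +2 burnt)
  -> target ignites at step 1
Step 2: cell (0,0)='.' (+6 fires, +7 burnt)
Step 3: cell (0,0)='.' (+5 fires, +6 burnt)
Step 4: cell (0,0)='.' (+6 fires, +5 burnt)
Step 5: cell (0,0)='.' (+4 fires, +6 burnt)
Step 6: cell (0,0)='.' (+1 fires, +4 burnt)
Step 7: cell (0,0)='.' (+0 fires, +1 burnt)
  fire out at step 7

1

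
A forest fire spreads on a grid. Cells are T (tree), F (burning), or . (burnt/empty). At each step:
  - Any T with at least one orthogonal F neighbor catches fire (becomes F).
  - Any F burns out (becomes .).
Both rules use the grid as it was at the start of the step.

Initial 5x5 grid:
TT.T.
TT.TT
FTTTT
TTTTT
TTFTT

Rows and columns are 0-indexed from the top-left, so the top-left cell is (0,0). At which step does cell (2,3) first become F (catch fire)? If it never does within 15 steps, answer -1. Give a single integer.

Step 1: cell (2,3)='T' (+6 fires, +2 burnt)
Step 2: cell (2,3)='T' (+7 fires, +6 burnt)
Step 3: cell (2,3)='F' (+3 fires, +7 burnt)
  -> target ignites at step 3
Step 4: cell (2,3)='.' (+2 fires, +3 burnt)
Step 5: cell (2,3)='.' (+2 fires, +2 burnt)
Step 6: cell (2,3)='.' (+0 fires, +2 burnt)
  fire out at step 6

3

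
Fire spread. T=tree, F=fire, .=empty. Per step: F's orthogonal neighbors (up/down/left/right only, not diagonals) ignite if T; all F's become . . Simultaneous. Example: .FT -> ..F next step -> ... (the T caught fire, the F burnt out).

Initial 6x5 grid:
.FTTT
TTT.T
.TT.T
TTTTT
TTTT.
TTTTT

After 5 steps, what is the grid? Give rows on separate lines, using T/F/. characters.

Step 1: 2 trees catch fire, 1 burn out
  ..FTT
  TFT.T
  .TT.T
  TTTTT
  TTTT.
  TTTTT
Step 2: 4 trees catch fire, 2 burn out
  ...FT
  F.F.T
  .FT.T
  TTTTT
  TTTT.
  TTTTT
Step 3: 3 trees catch fire, 4 burn out
  ....F
  ....T
  ..F.T
  TFTTT
  TTTT.
  TTTTT
Step 4: 4 trees catch fire, 3 burn out
  .....
  ....F
  ....T
  F.FTT
  TFTT.
  TTTTT
Step 5: 5 trees catch fire, 4 burn out
  .....
  .....
  ....F
  ...FT
  F.FT.
  TFTTT

.....
.....
....F
...FT
F.FT.
TFTTT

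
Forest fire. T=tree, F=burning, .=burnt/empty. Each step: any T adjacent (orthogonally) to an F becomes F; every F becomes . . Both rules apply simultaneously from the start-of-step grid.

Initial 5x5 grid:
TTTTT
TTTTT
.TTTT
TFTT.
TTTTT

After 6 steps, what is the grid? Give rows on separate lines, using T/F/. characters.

Step 1: 4 trees catch fire, 1 burn out
  TTTTT
  TTTTT
  .FTTT
  F.FT.
  TFTTT
Step 2: 5 trees catch fire, 4 burn out
  TTTTT
  TFTTT
  ..FTT
  ...F.
  F.FTT
Step 3: 5 trees catch fire, 5 burn out
  TFTTT
  F.FTT
  ...FT
  .....
  ...FT
Step 4: 5 trees catch fire, 5 burn out
  F.FTT
  ...FT
  ....F
  .....
  ....F
Step 5: 2 trees catch fire, 5 burn out
  ...FT
  ....F
  .....
  .....
  .....
Step 6: 1 trees catch fire, 2 burn out
  ....F
  .....
  .....
  .....
  .....

....F
.....
.....
.....
.....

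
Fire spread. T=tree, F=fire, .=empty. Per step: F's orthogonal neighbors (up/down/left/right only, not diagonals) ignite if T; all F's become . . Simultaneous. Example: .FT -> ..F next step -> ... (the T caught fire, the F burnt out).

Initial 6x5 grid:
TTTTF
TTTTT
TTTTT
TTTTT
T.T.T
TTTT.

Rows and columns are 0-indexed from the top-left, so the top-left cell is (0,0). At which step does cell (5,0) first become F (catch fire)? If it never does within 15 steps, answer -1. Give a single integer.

Step 1: cell (5,0)='T' (+2 fires, +1 burnt)
Step 2: cell (5,0)='T' (+3 fires, +2 burnt)
Step 3: cell (5,0)='T' (+4 fires, +3 burnt)
Step 4: cell (5,0)='T' (+5 fires, +4 burnt)
Step 5: cell (5,0)='T' (+3 fires, +5 burnt)
Step 6: cell (5,0)='T' (+3 fires, +3 burnt)
Step 7: cell (5,0)='T' (+2 fires, +3 burnt)
Step 8: cell (5,0)='T' (+3 fires, +2 burnt)
Step 9: cell (5,0)='F' (+1 fires, +3 burnt)
  -> target ignites at step 9
Step 10: cell (5,0)='.' (+0 fires, +1 burnt)
  fire out at step 10

9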